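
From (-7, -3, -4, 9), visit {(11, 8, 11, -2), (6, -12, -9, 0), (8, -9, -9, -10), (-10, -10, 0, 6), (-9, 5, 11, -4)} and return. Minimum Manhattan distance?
176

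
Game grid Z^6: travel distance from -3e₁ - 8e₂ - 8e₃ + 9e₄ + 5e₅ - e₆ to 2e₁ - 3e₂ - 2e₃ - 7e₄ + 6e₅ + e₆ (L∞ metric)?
16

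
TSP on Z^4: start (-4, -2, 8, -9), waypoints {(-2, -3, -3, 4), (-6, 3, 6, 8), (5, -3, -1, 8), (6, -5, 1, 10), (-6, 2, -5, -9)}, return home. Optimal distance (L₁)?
116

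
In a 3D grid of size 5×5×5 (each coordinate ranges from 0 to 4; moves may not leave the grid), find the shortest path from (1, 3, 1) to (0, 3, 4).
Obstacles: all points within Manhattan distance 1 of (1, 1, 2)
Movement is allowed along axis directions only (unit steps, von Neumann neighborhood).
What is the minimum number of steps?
4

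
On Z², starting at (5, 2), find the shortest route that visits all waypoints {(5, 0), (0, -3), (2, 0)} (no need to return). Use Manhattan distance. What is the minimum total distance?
10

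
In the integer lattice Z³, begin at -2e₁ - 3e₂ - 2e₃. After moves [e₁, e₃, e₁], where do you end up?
(0, -3, -1)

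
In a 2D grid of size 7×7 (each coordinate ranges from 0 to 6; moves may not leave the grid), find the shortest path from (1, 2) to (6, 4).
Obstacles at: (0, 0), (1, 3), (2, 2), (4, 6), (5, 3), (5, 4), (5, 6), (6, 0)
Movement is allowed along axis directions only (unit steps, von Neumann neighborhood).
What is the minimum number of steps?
9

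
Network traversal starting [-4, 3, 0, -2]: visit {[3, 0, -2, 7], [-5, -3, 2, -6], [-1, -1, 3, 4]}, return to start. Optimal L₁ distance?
64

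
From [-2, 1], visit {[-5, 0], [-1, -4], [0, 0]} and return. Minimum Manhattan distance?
20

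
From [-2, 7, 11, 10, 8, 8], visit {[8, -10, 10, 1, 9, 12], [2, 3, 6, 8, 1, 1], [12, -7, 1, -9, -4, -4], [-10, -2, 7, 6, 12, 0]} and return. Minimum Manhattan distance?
218
(one optimal route: (-2, 7, 11, 10, 8, 8) → (8, -10, 10, 1, 9, 12) → (12, -7, 1, -9, -4, -4) → (2, 3, 6, 8, 1, 1) → (-10, -2, 7, 6, 12, 0) → (-2, 7, 11, 10, 8, 8))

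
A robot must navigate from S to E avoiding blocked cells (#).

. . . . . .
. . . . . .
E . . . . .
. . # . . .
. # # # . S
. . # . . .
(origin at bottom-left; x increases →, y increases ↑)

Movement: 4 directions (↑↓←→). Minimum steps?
7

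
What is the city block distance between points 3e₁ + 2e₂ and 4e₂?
5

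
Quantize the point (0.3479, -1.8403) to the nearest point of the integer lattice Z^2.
(0, -2)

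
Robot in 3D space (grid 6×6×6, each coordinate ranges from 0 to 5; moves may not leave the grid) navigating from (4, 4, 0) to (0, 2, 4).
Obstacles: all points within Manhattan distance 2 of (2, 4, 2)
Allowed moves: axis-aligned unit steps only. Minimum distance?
10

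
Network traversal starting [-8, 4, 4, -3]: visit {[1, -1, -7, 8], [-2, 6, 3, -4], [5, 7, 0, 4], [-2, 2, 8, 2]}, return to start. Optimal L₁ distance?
96
(one optimal route: (-8, 4, 4, -3) → (-2, 6, 3, -4) → (5, 7, 0, 4) → (1, -1, -7, 8) → (-2, 2, 8, 2) → (-8, 4, 4, -3))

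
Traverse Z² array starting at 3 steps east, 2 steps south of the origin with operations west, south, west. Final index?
(1, -3)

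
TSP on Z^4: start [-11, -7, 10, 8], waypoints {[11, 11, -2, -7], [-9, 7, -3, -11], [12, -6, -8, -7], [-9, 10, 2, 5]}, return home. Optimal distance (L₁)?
164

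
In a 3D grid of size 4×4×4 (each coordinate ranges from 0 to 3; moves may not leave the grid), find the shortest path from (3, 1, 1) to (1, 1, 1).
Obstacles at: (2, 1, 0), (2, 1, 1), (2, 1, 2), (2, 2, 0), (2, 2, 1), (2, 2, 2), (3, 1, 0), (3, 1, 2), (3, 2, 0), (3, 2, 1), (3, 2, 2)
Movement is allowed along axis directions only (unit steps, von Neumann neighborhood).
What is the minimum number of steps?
4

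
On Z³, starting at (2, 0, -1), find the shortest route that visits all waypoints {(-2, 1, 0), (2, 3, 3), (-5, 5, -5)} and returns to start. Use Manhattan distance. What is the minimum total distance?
42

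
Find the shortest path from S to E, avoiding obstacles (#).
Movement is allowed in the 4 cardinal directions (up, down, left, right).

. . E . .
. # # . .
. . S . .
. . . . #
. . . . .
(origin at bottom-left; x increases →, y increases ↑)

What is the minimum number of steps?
4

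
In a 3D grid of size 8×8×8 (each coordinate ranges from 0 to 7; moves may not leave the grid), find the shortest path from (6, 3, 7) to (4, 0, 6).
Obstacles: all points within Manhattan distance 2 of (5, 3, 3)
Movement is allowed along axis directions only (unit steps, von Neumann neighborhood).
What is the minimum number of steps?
6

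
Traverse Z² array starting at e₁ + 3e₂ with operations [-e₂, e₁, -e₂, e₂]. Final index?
(2, 2)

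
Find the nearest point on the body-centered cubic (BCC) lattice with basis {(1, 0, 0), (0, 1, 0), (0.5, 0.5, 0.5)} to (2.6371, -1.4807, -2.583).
(2.5, -1.5, -2.5)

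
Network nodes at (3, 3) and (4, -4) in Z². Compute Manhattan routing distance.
8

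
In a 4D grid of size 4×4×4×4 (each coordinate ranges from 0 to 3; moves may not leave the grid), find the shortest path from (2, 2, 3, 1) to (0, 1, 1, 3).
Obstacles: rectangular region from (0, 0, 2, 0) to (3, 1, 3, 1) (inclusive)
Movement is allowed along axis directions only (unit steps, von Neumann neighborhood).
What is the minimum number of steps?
7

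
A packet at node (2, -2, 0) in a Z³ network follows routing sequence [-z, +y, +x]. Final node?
(3, -1, -1)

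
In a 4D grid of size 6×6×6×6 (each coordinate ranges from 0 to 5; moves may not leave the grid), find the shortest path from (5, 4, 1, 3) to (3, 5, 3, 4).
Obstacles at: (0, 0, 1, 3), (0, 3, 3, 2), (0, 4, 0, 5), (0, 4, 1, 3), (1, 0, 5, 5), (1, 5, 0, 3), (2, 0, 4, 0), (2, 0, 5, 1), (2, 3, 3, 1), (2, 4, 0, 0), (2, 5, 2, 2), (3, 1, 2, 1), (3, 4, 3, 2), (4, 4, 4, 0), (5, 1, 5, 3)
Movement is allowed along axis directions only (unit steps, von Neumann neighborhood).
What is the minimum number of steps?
6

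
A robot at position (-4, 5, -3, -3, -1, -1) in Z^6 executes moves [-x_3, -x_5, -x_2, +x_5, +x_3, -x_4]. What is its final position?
(-4, 4, -3, -4, -1, -1)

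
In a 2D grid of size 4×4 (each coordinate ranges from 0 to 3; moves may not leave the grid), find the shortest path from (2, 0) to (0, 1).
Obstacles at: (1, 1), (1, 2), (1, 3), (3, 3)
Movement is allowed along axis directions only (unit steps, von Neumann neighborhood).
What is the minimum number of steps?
3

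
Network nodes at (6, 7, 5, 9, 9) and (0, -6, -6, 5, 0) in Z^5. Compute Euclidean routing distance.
20.567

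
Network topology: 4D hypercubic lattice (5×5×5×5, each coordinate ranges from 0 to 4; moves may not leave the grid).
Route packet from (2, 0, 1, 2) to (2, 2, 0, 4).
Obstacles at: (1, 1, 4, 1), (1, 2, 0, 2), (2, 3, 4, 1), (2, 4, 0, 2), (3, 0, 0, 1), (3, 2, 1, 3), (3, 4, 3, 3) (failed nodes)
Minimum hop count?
5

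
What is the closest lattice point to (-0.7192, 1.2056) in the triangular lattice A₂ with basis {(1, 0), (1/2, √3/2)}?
(-0.5, 0.866)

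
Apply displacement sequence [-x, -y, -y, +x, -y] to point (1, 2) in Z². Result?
(1, -1)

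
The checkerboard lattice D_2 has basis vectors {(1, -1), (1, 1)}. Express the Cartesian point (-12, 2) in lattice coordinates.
-7b₁ - 5b₂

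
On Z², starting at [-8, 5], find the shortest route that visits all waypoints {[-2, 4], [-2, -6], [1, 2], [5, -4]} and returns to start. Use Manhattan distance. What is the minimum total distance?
48
(one optimal route: (-8, 5) → (-2, 4) → (-2, -6) → (5, -4) → (1, 2) → (-8, 5))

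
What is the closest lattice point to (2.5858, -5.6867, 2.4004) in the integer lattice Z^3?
(3, -6, 2)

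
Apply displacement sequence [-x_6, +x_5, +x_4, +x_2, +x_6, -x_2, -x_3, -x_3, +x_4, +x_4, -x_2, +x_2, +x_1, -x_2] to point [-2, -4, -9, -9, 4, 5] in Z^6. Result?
(-1, -5, -11, -6, 5, 5)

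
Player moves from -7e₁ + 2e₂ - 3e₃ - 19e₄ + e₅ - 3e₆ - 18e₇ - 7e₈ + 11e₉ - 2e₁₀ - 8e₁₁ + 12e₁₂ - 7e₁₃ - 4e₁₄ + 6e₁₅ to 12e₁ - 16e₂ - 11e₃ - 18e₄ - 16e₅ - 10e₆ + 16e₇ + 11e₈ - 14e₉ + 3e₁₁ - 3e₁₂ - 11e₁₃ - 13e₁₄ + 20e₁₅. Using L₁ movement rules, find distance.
202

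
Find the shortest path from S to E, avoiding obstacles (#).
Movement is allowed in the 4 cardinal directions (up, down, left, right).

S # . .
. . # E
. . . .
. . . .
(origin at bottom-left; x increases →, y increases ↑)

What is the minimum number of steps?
6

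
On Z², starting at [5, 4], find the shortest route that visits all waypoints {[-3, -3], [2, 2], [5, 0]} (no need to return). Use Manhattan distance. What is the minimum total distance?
19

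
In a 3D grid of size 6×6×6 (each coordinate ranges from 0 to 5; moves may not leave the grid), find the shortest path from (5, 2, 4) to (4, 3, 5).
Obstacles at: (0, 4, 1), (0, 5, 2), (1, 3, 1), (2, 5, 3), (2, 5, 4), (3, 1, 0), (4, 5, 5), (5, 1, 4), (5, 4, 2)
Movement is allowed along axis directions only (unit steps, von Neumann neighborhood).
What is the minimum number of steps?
3
(one shortest path: (5, 2, 4) → (4, 2, 4) → (4, 3, 4) → (4, 3, 5))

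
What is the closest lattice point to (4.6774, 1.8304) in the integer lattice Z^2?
(5, 2)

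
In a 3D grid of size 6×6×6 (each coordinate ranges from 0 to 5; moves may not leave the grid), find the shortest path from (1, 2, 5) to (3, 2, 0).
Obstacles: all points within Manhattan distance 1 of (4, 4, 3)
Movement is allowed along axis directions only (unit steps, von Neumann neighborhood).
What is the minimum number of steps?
7
(one shortest path: (1, 2, 5) → (2, 2, 5) → (3, 2, 5) → (3, 2, 4) → (3, 2, 3) → (3, 2, 2) → (3, 2, 1) → (3, 2, 0))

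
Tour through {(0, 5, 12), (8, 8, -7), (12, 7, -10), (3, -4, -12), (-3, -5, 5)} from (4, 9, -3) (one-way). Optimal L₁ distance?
83
(one optimal route: (4, 9, -3) → (8, 8, -7) → (12, 7, -10) → (3, -4, -12) → (-3, -5, 5) → (0, 5, 12))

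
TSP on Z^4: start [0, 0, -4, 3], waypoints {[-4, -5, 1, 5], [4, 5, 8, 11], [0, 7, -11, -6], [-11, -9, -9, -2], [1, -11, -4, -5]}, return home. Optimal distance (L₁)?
160
(one optimal route: (0, 0, -4, 3) → (4, 5, 8, 11) → (-4, -5, 1, 5) → (-11, -9, -9, -2) → (1, -11, -4, -5) → (0, 7, -11, -6) → (0, 0, -4, 3))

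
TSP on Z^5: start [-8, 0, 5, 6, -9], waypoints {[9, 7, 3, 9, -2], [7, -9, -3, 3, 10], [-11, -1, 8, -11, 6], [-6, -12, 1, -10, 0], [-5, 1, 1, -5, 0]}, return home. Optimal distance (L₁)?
206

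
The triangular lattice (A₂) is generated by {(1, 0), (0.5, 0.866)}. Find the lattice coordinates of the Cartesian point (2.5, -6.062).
6b₁ - 7b₂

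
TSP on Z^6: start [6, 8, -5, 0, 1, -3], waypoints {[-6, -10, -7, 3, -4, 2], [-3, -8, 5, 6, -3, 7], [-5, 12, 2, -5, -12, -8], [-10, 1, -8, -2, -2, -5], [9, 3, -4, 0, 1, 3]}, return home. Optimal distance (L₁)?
204
(one optimal route: (6, 8, -5, 0, 1, -3) → (-5, 12, 2, -5, -12, -8) → (-10, 1, -8, -2, -2, -5) → (-6, -10, -7, 3, -4, 2) → (-3, -8, 5, 6, -3, 7) → (9, 3, -4, 0, 1, 3) → (6, 8, -5, 0, 1, -3))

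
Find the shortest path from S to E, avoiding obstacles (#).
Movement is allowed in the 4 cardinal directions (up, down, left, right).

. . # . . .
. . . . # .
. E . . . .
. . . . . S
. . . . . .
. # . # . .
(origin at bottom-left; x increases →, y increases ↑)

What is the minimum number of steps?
5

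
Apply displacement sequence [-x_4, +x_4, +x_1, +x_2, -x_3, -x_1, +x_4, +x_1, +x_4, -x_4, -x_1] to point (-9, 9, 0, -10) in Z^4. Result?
(-9, 10, -1, -9)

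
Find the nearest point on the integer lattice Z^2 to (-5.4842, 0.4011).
(-5, 0)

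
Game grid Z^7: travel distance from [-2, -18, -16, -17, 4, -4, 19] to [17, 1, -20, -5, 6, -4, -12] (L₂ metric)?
42.9767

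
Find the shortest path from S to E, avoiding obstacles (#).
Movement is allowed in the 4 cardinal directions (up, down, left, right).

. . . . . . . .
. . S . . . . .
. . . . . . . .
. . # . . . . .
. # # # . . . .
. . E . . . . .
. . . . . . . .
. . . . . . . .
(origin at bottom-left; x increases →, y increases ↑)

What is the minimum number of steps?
8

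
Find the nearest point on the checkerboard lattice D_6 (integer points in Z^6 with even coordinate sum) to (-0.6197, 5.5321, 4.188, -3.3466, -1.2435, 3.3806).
(-1, 6, 4, -3, -1, 3)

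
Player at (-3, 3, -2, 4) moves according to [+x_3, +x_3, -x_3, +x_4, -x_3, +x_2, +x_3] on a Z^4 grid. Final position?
(-3, 4, -1, 5)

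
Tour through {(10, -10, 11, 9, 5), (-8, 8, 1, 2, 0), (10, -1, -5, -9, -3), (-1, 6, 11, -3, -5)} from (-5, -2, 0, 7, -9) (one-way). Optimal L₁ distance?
150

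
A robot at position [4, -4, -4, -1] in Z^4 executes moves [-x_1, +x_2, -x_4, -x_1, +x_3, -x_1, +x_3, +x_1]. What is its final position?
(2, -3, -2, -2)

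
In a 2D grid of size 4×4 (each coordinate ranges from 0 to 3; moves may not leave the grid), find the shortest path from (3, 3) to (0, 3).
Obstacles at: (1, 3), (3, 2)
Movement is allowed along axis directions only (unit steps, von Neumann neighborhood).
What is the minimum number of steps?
5
(one shortest path: (3, 3) → (2, 3) → (2, 2) → (1, 2) → (0, 2) → (0, 3))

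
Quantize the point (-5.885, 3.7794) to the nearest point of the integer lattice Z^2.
(-6, 4)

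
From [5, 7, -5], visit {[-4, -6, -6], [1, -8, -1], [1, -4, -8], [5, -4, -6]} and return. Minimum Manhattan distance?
62
(one optimal route: (5, 7, -5) → (1, -8, -1) → (-4, -6, -6) → (1, -4, -8) → (5, -4, -6) → (5, 7, -5))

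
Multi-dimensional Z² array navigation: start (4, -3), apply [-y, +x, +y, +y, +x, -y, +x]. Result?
(7, -3)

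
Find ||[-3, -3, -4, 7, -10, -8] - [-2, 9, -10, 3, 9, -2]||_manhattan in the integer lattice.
48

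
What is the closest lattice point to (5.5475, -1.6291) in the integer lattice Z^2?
(6, -2)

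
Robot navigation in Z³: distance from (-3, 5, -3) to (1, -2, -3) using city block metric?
11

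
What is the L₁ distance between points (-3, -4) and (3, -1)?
9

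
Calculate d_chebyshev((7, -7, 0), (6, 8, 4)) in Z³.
15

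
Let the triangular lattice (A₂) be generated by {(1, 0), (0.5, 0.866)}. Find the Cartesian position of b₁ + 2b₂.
(2, 1.732)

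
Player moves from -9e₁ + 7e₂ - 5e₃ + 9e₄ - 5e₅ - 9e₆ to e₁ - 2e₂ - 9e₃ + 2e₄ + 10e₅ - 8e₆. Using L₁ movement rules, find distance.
46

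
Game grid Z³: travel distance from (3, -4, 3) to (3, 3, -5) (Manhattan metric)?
15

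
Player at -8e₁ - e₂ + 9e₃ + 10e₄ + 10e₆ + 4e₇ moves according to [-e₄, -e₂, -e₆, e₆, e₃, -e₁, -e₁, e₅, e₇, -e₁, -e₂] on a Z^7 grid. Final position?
(-11, -3, 10, 9, 1, 10, 5)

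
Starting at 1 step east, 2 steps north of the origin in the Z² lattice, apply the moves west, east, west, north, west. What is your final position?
(-1, 3)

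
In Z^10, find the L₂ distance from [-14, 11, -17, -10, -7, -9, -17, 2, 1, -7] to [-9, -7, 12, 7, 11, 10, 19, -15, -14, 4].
63.9922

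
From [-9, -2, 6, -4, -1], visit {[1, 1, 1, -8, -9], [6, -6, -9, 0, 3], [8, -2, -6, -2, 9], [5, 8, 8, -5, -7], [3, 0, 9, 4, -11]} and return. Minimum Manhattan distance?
180
(one optimal route: (-9, -2, 6, -4, -1) → (1, 1, 1, -8, -9) → (5, 8, 8, -5, -7) → (3, 0, 9, 4, -11) → (6, -6, -9, 0, 3) → (8, -2, -6, -2, 9) → (-9, -2, 6, -4, -1))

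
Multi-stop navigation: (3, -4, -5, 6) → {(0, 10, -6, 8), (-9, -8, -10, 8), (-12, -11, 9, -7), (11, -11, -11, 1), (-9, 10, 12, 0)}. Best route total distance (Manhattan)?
157
(one optimal route: (3, -4, -5, 6) → (11, -11, -11, 1) → (-9, -8, -10, 8) → (0, 10, -6, 8) → (-9, 10, 12, 0) → (-12, -11, 9, -7))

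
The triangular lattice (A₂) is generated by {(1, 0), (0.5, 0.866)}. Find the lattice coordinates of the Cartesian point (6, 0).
6b₁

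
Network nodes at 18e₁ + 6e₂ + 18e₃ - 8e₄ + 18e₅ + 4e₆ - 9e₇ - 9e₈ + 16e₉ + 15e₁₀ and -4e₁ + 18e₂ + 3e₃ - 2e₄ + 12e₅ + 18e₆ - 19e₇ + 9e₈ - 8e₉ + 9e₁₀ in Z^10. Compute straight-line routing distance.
46.4435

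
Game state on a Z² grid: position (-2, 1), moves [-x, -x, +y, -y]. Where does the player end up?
(-4, 1)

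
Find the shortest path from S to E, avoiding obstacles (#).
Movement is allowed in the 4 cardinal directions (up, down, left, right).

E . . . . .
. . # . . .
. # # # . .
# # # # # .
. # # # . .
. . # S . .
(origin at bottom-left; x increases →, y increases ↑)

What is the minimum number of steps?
12
(one shortest path: (3, 0) → (4, 0) → (5, 0) → (5, 1) → (5, 2) → (5, 3) → (4, 3) → (4, 4) → (3, 4) → (3, 5) → (2, 5) → (1, 5) → (0, 5))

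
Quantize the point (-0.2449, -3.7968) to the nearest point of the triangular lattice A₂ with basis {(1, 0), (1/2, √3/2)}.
(0, -3.464)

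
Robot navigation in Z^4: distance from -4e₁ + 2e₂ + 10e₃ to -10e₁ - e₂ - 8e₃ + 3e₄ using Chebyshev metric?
18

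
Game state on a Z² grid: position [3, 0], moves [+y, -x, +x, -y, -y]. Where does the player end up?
(3, -1)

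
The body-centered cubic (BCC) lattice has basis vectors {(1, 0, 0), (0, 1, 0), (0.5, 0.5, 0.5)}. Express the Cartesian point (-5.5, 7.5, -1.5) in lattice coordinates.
-4b₁ + 9b₂ - 3b₃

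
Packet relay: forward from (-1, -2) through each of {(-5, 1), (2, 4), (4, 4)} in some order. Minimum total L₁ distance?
19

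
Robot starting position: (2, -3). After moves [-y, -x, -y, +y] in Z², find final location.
(1, -4)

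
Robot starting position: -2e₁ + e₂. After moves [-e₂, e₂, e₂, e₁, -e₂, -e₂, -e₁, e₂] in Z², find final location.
(-2, 1)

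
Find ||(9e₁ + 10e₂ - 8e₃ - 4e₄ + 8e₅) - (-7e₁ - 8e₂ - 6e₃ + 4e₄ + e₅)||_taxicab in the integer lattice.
51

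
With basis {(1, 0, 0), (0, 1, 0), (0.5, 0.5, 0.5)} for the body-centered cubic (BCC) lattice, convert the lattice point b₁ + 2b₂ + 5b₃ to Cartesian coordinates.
(3.5, 4.5, 2.5)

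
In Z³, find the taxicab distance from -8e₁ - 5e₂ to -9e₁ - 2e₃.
8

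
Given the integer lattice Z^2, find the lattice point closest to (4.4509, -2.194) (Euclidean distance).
(4, -2)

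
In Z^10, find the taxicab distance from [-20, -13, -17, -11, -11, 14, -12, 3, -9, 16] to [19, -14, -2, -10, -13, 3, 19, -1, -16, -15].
142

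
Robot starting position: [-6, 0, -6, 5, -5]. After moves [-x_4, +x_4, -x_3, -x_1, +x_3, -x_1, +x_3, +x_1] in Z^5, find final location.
(-7, 0, -5, 5, -5)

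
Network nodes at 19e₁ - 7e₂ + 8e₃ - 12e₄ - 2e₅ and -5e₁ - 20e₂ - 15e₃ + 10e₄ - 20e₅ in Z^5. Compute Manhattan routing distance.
100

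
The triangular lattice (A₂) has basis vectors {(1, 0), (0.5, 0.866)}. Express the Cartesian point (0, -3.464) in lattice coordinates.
2b₁ - 4b₂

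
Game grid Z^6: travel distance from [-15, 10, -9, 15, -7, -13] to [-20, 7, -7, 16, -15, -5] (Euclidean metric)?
12.9228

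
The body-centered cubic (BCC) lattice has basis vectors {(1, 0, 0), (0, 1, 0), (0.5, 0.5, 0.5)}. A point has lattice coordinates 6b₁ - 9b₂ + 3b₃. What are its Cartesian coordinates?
(7.5, -7.5, 1.5)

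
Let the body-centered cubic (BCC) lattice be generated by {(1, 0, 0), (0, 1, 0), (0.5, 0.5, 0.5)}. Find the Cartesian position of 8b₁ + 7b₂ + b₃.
(8.5, 7.5, 0.5)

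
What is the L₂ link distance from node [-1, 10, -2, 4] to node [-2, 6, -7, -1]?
8.18535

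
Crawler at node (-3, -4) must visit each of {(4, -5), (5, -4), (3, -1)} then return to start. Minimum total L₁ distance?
24
(one optimal route: (-3, -4) → (4, -5) → (5, -4) → (3, -1) → (-3, -4))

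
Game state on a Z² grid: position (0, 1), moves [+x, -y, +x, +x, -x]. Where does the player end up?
(2, 0)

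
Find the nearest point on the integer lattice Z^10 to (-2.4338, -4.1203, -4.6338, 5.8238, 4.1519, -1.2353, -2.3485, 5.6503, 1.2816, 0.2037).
(-2, -4, -5, 6, 4, -1, -2, 6, 1, 0)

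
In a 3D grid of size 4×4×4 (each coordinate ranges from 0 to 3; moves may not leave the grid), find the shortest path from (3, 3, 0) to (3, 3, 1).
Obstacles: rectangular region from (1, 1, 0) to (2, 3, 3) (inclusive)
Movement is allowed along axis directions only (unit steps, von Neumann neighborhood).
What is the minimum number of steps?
1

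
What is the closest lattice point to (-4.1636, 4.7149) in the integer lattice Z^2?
(-4, 5)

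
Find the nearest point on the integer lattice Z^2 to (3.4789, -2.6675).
(3, -3)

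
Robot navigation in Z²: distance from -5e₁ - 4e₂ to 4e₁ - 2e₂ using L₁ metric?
11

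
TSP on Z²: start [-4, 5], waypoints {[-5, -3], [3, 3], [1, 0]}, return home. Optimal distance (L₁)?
32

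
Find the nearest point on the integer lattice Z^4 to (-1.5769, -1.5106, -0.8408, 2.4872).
(-2, -2, -1, 2)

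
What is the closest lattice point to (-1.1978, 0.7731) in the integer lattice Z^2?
(-1, 1)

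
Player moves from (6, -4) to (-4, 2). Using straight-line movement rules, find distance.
11.6619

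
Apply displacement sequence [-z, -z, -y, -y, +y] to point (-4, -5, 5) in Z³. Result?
(-4, -6, 3)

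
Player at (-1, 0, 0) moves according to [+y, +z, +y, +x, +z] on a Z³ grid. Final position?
(0, 2, 2)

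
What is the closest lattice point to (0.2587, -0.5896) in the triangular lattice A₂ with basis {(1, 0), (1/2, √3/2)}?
(0.5, -0.866)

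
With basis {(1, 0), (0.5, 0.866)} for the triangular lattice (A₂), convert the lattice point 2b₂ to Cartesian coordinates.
(1, 1.732)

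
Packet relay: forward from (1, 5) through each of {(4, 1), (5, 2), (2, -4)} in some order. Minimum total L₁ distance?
16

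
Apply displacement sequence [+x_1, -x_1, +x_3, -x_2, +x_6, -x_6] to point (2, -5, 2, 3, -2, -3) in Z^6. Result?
(2, -6, 3, 3, -2, -3)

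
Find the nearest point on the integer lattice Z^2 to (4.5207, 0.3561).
(5, 0)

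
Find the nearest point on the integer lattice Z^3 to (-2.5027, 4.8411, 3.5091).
(-3, 5, 4)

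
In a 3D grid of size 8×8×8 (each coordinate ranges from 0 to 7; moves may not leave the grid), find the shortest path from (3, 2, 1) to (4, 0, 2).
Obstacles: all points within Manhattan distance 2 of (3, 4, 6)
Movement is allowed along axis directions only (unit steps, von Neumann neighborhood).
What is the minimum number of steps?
4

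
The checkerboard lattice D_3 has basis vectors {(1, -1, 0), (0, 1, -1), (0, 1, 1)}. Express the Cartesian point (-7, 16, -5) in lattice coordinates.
-7b₁ + 7b₂ + 2b₃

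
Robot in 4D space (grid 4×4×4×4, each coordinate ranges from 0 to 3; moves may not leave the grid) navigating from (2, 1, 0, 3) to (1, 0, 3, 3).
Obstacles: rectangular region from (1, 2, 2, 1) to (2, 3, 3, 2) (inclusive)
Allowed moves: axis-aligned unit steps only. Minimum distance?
5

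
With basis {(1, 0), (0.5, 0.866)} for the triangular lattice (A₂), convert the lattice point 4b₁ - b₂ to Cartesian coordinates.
(3.5, -0.866)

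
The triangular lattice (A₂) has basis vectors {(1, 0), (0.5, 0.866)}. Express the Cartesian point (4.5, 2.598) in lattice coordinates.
3b₁ + 3b₂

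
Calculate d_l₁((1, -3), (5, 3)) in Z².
10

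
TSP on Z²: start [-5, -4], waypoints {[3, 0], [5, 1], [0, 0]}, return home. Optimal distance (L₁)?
30
(one optimal route: (-5, -4) → (3, 0) → (5, 1) → (0, 0) → (-5, -4))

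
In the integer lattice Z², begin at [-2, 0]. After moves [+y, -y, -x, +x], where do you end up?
(-2, 0)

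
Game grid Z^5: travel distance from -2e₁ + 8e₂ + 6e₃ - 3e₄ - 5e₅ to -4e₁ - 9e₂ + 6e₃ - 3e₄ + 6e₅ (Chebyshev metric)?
17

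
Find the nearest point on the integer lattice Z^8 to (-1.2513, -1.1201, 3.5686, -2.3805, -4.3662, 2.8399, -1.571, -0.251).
(-1, -1, 4, -2, -4, 3, -2, 0)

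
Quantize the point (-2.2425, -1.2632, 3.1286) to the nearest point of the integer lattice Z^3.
(-2, -1, 3)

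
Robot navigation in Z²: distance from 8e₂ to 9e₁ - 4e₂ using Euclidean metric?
15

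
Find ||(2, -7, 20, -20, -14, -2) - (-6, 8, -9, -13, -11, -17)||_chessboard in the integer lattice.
29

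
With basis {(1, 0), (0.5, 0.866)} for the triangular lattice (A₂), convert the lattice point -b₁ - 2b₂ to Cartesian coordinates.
(-2, -1.732)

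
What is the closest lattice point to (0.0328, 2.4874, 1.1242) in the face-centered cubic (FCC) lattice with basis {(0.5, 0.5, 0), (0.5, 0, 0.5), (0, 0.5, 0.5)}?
(0, 2.5, 1.5)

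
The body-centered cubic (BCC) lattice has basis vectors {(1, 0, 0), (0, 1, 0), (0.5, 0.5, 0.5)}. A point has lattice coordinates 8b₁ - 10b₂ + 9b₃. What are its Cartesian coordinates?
(12.5, -5.5, 4.5)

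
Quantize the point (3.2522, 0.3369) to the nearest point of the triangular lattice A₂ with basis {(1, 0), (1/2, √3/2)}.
(3, 0)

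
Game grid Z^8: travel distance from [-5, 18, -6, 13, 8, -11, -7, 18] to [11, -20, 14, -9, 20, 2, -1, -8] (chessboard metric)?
38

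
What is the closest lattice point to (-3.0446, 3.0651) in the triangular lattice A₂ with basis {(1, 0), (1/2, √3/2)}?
(-3, 3.464)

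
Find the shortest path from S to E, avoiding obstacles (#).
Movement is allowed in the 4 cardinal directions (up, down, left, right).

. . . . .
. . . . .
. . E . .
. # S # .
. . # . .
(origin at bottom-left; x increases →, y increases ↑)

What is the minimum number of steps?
1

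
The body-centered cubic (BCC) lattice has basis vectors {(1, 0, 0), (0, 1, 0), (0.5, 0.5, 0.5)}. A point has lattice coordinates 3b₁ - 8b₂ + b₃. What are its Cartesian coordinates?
(3.5, -7.5, 0.5)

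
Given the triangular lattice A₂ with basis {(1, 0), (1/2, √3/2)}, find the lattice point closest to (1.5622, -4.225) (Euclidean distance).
(1.5, -4.33)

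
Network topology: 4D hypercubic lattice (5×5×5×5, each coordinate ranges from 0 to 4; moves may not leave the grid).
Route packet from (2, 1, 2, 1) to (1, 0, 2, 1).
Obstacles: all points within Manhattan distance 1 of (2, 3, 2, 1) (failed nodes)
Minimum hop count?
2
(one shortest path: (2, 1, 2, 1) → (1, 1, 2, 1) → (1, 0, 2, 1))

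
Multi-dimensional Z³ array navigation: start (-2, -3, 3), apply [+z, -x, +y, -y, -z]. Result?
(-3, -3, 3)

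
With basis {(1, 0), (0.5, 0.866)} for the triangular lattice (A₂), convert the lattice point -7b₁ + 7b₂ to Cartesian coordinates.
(-3.5, 6.062)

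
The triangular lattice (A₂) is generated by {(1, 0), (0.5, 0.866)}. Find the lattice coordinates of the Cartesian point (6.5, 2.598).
5b₁ + 3b₂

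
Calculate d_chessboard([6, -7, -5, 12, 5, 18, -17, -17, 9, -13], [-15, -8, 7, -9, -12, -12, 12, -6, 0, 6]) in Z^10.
30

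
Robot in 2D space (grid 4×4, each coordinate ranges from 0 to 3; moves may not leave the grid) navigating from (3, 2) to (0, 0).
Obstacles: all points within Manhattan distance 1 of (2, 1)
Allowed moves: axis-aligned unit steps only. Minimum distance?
7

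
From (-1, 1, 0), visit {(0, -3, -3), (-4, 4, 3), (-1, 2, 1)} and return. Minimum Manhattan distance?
34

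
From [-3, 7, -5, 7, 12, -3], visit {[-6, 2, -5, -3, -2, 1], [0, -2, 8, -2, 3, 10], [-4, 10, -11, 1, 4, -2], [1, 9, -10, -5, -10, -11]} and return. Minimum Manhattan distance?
196
(one optimal route: (-3, 7, -5, 7, 12, -3) → (0, -2, 8, -2, 3, 10) → (-6, 2, -5, -3, -2, 1) → (1, 9, -10, -5, -10, -11) → (-4, 10, -11, 1, 4, -2) → (-3, 7, -5, 7, 12, -3))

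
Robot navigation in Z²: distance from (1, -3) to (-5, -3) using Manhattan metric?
6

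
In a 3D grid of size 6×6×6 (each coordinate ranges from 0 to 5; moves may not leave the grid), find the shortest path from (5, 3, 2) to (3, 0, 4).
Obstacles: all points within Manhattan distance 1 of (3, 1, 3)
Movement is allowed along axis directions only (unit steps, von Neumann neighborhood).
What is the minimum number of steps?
7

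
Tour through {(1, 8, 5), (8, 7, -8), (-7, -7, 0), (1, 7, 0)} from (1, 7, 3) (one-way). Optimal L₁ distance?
61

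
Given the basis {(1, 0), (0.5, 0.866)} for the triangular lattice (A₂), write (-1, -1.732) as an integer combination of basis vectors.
-2b₂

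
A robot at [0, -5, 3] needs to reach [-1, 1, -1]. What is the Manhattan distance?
11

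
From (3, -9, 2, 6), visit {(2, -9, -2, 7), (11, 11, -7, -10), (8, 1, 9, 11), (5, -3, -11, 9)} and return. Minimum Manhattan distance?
146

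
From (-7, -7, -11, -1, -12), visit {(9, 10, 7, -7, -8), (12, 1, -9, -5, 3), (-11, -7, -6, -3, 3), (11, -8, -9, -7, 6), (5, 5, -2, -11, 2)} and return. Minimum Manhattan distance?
192
(one optimal route: (-7, -7, -11, -1, -12) → (9, 10, 7, -7, -8) → (5, 5, -2, -11, 2) → (12, 1, -9, -5, 3) → (11, -8, -9, -7, 6) → (-11, -7, -6, -3, 3) → (-7, -7, -11, -1, -12))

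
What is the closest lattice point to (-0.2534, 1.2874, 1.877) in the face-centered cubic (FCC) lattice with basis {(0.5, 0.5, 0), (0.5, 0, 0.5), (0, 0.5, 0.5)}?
(-0.5, 1.5, 2)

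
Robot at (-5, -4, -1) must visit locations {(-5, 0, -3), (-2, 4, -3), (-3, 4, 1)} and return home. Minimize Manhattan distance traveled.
30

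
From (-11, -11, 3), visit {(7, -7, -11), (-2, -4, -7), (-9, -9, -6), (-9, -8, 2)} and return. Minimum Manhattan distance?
78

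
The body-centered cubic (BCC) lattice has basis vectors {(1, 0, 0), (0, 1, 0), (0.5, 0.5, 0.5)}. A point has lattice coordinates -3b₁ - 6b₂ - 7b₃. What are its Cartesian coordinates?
(-6.5, -9.5, -3.5)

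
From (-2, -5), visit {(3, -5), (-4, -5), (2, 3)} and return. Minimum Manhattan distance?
30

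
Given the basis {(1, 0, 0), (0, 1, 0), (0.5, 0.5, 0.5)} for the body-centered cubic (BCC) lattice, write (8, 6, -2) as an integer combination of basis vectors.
10b₁ + 8b₂ - 4b₃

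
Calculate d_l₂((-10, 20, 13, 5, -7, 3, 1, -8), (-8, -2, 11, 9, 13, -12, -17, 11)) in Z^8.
42.638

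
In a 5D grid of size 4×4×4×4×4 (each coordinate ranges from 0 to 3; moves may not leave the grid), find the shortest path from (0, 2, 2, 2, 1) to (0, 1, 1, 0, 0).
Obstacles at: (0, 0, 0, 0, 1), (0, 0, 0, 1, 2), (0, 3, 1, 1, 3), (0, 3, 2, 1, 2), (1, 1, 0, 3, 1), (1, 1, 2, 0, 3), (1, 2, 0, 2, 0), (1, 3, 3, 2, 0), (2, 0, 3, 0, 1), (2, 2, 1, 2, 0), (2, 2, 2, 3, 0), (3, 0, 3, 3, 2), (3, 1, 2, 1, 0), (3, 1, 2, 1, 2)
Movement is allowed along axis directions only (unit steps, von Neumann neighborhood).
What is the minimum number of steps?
5
(one shortest path: (0, 2, 2, 2, 1) → (0, 1, 2, 2, 1) → (0, 1, 1, 2, 1) → (0, 1, 1, 1, 1) → (0, 1, 1, 0, 1) → (0, 1, 1, 0, 0))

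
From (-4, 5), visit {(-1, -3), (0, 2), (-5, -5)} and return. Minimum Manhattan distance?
30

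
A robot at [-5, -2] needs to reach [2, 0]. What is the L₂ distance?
7.28011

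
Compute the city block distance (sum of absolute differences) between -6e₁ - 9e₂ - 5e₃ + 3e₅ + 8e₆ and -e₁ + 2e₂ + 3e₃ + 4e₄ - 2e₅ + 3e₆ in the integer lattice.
38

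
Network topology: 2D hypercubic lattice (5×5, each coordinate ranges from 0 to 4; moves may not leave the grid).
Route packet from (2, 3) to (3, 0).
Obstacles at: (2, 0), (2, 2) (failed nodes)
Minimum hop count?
4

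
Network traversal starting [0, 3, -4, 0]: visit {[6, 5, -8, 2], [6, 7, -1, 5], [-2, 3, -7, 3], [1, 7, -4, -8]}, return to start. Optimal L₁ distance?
66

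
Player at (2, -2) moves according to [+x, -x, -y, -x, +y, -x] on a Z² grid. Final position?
(0, -2)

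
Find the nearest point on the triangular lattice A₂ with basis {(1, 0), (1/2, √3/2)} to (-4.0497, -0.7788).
(-4.5, -0.866)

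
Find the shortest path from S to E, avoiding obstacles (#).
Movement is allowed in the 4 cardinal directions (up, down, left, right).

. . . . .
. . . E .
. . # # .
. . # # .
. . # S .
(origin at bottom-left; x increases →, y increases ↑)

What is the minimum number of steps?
5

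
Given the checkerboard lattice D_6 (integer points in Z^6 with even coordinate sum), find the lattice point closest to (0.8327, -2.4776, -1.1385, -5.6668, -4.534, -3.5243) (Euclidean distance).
(1, -3, -1, -6, -5, -4)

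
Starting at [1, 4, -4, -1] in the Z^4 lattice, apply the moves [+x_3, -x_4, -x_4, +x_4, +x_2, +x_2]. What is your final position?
(1, 6, -3, -2)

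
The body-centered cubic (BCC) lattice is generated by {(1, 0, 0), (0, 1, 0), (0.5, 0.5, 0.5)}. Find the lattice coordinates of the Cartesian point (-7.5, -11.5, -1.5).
-6b₁ - 10b₂ - 3b₃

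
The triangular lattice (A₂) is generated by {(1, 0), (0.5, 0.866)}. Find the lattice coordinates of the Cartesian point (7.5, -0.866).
8b₁ - b₂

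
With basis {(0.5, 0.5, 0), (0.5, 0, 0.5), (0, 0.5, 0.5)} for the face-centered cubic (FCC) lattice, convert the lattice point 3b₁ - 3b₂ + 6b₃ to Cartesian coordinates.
(0, 4.5, 1.5)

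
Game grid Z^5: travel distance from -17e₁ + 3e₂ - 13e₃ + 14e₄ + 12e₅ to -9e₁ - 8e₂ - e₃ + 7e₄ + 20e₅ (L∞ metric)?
12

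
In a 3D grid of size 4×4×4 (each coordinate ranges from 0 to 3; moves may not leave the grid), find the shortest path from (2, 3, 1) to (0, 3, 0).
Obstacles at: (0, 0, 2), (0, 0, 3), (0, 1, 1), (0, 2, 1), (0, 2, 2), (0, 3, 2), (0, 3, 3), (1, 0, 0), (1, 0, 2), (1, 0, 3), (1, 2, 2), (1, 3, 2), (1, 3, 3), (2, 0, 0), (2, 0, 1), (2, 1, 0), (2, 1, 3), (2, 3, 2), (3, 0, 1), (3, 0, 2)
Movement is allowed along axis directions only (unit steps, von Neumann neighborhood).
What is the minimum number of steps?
3
(one shortest path: (2, 3, 1) → (1, 3, 1) → (0, 3, 1) → (0, 3, 0))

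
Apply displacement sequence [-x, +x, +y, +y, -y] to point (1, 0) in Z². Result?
(1, 1)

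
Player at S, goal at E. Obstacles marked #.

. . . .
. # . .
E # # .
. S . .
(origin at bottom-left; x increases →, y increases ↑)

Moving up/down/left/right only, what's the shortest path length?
2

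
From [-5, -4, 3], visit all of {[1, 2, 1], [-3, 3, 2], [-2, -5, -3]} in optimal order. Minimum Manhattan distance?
30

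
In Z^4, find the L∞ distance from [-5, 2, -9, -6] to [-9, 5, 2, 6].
12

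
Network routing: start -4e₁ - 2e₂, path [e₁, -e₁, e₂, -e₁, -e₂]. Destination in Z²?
(-5, -2)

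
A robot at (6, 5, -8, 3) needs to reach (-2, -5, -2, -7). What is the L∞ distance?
10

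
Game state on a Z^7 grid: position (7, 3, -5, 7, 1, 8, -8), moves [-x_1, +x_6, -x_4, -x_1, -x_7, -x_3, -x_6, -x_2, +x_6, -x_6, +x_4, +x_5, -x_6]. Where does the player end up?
(5, 2, -6, 7, 2, 7, -9)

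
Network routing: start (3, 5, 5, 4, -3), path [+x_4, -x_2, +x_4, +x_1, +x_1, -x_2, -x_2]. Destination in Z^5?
(5, 2, 5, 6, -3)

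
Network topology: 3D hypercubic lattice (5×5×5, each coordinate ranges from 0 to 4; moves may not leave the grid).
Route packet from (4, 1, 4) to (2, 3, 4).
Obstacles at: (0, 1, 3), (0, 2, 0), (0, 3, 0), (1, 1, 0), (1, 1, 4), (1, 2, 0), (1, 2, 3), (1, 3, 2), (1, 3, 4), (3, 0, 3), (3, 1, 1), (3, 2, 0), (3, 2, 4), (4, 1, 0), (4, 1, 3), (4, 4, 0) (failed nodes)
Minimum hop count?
4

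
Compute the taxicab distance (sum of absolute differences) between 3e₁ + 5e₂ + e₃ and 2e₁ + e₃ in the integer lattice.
6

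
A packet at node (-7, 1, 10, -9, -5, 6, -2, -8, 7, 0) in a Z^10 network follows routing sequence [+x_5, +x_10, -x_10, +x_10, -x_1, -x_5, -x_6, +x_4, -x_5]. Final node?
(-8, 1, 10, -8, -6, 5, -2, -8, 7, 1)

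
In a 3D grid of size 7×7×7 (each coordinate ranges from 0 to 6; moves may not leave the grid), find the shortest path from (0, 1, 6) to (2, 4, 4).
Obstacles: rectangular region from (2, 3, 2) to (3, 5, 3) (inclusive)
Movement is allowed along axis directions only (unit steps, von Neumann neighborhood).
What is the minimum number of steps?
7
(one shortest path: (0, 1, 6) → (1, 1, 6) → (2, 1, 6) → (2, 2, 6) → (2, 3, 6) → (2, 4, 6) → (2, 4, 5) → (2, 4, 4))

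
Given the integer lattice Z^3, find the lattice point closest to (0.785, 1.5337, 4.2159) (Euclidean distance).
(1, 2, 4)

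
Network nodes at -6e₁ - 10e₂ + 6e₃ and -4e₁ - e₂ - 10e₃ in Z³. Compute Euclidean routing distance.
18.4662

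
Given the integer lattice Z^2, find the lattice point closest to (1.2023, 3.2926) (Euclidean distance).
(1, 3)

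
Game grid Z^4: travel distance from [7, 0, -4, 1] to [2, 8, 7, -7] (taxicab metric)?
32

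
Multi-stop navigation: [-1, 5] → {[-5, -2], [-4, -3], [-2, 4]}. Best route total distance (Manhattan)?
13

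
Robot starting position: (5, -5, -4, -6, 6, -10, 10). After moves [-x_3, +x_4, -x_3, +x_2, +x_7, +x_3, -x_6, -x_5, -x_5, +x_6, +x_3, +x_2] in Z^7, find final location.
(5, -3, -4, -5, 4, -10, 11)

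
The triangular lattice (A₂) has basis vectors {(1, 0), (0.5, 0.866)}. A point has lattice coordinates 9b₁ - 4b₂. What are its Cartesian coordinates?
(7, -3.464)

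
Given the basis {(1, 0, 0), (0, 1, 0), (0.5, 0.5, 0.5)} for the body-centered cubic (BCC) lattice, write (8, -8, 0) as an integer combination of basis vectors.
8b₁ - 8b₂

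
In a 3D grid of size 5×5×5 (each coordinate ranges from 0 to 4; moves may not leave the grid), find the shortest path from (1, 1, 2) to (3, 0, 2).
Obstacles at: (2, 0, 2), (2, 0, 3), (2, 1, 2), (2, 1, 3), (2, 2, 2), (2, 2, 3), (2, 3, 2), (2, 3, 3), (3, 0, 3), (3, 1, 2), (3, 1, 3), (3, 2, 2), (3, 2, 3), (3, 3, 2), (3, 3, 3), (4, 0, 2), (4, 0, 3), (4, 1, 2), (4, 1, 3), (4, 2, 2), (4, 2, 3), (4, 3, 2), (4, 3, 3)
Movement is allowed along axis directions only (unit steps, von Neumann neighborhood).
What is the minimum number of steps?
5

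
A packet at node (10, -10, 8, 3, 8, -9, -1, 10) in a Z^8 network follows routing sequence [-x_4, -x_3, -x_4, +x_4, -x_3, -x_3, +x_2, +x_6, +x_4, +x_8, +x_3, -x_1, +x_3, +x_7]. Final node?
(9, -9, 7, 3, 8, -8, 0, 11)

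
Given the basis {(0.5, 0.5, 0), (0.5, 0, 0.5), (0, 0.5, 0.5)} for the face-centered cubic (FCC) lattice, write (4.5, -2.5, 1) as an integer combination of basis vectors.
b₁ + 8b₂ - 6b₃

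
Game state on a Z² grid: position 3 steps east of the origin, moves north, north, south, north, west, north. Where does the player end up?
(2, 3)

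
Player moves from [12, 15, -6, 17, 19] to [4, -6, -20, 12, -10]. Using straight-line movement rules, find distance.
39.5854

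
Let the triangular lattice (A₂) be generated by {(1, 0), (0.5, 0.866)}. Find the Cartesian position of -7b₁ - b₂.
(-7.5, -0.866)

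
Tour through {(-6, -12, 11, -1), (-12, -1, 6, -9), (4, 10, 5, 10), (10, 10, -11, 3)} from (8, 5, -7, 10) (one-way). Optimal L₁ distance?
124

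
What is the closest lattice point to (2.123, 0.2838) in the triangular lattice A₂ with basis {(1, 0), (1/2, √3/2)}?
(2, 0)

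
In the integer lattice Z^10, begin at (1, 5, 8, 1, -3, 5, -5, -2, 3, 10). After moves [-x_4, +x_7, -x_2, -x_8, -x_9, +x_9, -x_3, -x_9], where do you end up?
(1, 4, 7, 0, -3, 5, -4, -3, 2, 10)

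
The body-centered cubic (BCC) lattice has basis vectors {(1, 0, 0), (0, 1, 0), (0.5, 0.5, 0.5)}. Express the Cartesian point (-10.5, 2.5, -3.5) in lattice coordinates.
-7b₁ + 6b₂ - 7b₃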